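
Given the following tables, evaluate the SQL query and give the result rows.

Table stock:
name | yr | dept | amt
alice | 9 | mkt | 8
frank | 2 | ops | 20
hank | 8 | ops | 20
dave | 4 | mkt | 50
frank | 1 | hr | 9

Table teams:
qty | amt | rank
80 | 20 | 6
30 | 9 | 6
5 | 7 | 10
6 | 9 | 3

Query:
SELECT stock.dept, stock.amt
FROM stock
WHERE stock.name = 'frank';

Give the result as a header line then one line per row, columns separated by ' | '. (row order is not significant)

After WHERE (2 rows):
stock.name | stock.yr | stock.dept | stock.amt
frank | 2 | ops | 20
frank | 1 | hr | 9
After SELECT (2 rows):
stock.dept | stock.amt
ops | 20
hr | 9

== RESULT ==
stock.dept | stock.amt
ops | 20
hr | 9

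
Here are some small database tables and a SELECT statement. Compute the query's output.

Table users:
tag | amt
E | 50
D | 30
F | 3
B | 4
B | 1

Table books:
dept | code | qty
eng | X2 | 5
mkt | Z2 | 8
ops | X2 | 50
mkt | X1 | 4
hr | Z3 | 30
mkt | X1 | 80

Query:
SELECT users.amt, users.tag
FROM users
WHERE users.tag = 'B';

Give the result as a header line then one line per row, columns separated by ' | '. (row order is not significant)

== RESULT ==
users.amt | users.tag
4 | B
1 | B

Derivation:
After WHERE (2 rows):
users.tag | users.amt
B | 4
B | 1
After SELECT (2 rows):
users.amt | users.tag
4 | B
1 | B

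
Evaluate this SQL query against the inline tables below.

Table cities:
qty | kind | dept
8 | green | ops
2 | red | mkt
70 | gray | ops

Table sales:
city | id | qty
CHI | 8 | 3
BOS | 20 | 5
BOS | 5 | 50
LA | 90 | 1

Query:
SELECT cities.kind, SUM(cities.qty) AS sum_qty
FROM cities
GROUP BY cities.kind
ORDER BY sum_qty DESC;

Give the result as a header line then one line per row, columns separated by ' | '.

== RESULT ==
cities.kind | sum_qty
gray | 70
green | 8
red | 2

Derivation:
After GROUP BY (3 rows):
cities.kind | sum_qty
green | 8
red | 2
gray | 70
After ORDER BY (3 rows):
cities.kind | sum_qty
gray | 70
green | 8
red | 2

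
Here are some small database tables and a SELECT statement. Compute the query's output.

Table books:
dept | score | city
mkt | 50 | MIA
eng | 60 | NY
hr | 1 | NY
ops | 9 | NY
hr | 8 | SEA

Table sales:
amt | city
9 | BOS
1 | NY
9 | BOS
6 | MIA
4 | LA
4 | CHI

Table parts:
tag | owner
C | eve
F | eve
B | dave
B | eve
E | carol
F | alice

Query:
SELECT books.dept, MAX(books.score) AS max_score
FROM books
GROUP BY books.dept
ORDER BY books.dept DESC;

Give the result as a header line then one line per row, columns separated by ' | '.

After GROUP BY (4 rows):
books.dept | max_score
mkt | 50
eng | 60
hr | 8
ops | 9
After ORDER BY (4 rows):
books.dept | max_score
ops | 9
mkt | 50
hr | 8
eng | 60

== RESULT ==
books.dept | max_score
ops | 9
mkt | 50
hr | 8
eng | 60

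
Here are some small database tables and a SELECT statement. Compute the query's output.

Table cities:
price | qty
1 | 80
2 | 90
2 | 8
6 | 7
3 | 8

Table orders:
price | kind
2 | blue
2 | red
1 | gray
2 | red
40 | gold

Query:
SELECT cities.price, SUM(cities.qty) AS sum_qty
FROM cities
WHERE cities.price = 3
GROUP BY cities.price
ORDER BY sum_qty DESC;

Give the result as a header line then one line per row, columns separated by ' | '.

== RESULT ==
cities.price | sum_qty
3 | 8

Derivation:
After WHERE (1 rows):
cities.price | cities.qty
3 | 8
After GROUP BY (1 rows):
cities.price | sum_qty
3 | 8
After ORDER BY (1 rows):
cities.price | sum_qty
3 | 8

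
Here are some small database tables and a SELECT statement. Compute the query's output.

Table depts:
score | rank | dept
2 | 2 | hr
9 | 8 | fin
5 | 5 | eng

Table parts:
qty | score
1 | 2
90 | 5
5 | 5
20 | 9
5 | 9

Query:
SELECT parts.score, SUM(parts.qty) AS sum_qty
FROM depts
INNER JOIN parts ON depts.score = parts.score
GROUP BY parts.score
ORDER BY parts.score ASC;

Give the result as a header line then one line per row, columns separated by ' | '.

== RESULT ==
parts.score | sum_qty
2 | 1
5 | 95
9 | 25

Derivation:
After JOIN parts (5 rows):
depts.score | depts.rank | depts.dept | parts.qty | parts.score
2 | 2 | hr | 1 | 2
9 | 8 | fin | 20 | 9
9 | 8 | fin | 5 | 9
5 | 5 | eng | 90 | 5
5 | 5 | eng | 5 | 5
After GROUP BY (3 rows):
parts.score | sum_qty
2 | 1
9 | 25
5 | 95
After ORDER BY (3 rows):
parts.score | sum_qty
2 | 1
5 | 95
9 | 25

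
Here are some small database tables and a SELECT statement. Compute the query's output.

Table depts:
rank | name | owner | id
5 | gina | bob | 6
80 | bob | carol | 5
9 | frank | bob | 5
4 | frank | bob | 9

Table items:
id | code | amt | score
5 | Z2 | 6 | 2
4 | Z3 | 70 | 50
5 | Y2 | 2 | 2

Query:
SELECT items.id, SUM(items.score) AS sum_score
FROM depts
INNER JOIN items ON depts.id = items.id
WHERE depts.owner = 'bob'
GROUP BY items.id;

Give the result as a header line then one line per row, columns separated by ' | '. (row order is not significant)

== RESULT ==
items.id | sum_score
5 | 4

Derivation:
After JOIN items (4 rows):
depts.rank | depts.name | depts.owner | depts.id | items.id | items.code | items.amt | items.score
80 | bob | carol | 5 | 5 | Z2 | 6 | 2
80 | bob | carol | 5 | 5 | Y2 | 2 | 2
9 | frank | bob | 5 | 5 | Z2 | 6 | 2
9 | frank | bob | 5 | 5 | Y2 | 2 | 2
After WHERE (2 rows):
depts.rank | depts.name | depts.owner | depts.id | items.id | items.code | items.amt | items.score
9 | frank | bob | 5 | 5 | Z2 | 6 | 2
9 | frank | bob | 5 | 5 | Y2 | 2 | 2
After GROUP BY (1 rows):
items.id | sum_score
5 | 4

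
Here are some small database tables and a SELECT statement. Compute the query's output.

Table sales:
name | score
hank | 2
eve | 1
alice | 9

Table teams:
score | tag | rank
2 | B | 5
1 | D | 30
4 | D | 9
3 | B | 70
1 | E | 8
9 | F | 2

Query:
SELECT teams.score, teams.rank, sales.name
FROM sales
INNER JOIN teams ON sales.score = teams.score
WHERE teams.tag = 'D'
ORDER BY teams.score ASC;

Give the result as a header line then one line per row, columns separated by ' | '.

After JOIN teams (4 rows):
sales.name | sales.score | teams.score | teams.tag | teams.rank
hank | 2 | 2 | B | 5
eve | 1 | 1 | D | 30
eve | 1 | 1 | E | 8
alice | 9 | 9 | F | 2
After WHERE (1 rows):
sales.name | sales.score | teams.score | teams.tag | teams.rank
eve | 1 | 1 | D | 30
After SELECT (1 rows):
teams.score | teams.rank | sales.name
1 | 30 | eve
After ORDER BY (1 rows):
teams.score | teams.rank | sales.name
1 | 30 | eve

== RESULT ==
teams.score | teams.rank | sales.name
1 | 30 | eve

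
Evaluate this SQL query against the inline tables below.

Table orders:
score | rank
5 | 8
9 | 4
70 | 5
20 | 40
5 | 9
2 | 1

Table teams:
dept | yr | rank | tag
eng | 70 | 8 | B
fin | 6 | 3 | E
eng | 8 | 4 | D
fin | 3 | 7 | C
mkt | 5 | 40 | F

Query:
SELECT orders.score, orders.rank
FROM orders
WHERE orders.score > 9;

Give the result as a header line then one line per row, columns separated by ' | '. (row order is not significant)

== RESULT ==
orders.score | orders.rank
70 | 5
20 | 40

Derivation:
After WHERE (2 rows):
orders.score | orders.rank
70 | 5
20 | 40
After SELECT (2 rows):
orders.score | orders.rank
70 | 5
20 | 40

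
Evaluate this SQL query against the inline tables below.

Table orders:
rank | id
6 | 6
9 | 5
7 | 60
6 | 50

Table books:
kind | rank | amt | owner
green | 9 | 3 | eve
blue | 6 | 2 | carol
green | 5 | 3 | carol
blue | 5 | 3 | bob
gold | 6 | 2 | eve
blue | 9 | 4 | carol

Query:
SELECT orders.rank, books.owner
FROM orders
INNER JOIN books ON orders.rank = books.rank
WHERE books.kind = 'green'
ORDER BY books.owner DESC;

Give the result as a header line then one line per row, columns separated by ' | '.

After JOIN books (6 rows):
orders.rank | orders.id | books.kind | books.rank | books.amt | books.owner
6 | 6 | blue | 6 | 2 | carol
6 | 6 | gold | 6 | 2 | eve
9 | 5 | green | 9 | 3 | eve
9 | 5 | blue | 9 | 4 | carol
6 | 50 | blue | 6 | 2 | carol
6 | 50 | gold | 6 | 2 | eve
After WHERE (1 rows):
orders.rank | orders.id | books.kind | books.rank | books.amt | books.owner
9 | 5 | green | 9 | 3 | eve
After SELECT (1 rows):
orders.rank | books.owner
9 | eve
After ORDER BY (1 rows):
orders.rank | books.owner
9 | eve

== RESULT ==
orders.rank | books.owner
9 | eve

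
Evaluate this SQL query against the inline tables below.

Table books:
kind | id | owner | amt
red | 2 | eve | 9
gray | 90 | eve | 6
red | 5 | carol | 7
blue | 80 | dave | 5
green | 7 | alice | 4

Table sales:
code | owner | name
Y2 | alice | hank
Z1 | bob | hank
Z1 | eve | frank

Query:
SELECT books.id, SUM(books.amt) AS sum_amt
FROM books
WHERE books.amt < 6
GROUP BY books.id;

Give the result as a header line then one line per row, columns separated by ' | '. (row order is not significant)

After WHERE (2 rows):
books.kind | books.id | books.owner | books.amt
blue | 80 | dave | 5
green | 7 | alice | 4
After GROUP BY (2 rows):
books.id | sum_amt
80 | 5
7 | 4

== RESULT ==
books.id | sum_amt
80 | 5
7 | 4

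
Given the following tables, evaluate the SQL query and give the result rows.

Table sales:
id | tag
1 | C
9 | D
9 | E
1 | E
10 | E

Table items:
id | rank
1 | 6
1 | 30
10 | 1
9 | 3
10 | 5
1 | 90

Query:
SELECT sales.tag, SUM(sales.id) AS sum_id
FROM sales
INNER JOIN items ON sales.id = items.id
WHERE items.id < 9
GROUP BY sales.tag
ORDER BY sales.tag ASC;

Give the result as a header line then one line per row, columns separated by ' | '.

== RESULT ==
sales.tag | sum_id
C | 3
E | 3

Derivation:
After JOIN items (10 rows):
sales.id | sales.tag | items.id | items.rank
1 | C | 1 | 6
1 | C | 1 | 30
1 | C | 1 | 90
9 | D | 9 | 3
9 | E | 9 | 3
1 | E | 1 | 6
1 | E | 1 | 30
1 | E | 1 | 90
10 | E | 10 | 1
10 | E | 10 | 5
After WHERE (6 rows):
sales.id | sales.tag | items.id | items.rank
1 | C | 1 | 6
1 | C | 1 | 30
1 | C | 1 | 90
1 | E | 1 | 6
1 | E | 1 | 30
1 | E | 1 | 90
After GROUP BY (2 rows):
sales.tag | sum_id
C | 3
E | 3
After ORDER BY (2 rows):
sales.tag | sum_id
C | 3
E | 3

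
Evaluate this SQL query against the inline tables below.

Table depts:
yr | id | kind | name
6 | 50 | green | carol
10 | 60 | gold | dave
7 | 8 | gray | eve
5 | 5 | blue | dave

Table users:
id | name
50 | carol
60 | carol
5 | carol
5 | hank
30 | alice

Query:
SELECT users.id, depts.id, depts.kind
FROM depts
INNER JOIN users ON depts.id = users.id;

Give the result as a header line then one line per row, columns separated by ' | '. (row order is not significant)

== RESULT ==
users.id | depts.id | depts.kind
50 | 50 | green
60 | 60 | gold
5 | 5 | blue
5 | 5 | blue

Derivation:
After JOIN users (4 rows):
depts.yr | depts.id | depts.kind | depts.name | users.id | users.name
6 | 50 | green | carol | 50 | carol
10 | 60 | gold | dave | 60 | carol
5 | 5 | blue | dave | 5 | carol
5 | 5 | blue | dave | 5 | hank
After SELECT (4 rows):
users.id | depts.id | depts.kind
50 | 50 | green
60 | 60 | gold
5 | 5 | blue
5 | 5 | blue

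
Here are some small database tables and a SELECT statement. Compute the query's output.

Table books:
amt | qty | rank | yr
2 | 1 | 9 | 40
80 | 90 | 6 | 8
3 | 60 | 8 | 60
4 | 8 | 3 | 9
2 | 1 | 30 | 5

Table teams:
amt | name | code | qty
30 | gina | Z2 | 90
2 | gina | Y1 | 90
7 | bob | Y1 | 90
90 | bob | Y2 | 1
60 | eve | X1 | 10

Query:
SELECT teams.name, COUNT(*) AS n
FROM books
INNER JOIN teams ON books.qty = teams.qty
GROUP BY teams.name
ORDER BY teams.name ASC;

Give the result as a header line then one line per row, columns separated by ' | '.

After JOIN teams (5 rows):
books.amt | books.qty | books.rank | books.yr | teams.amt | teams.name | teams.code | teams.qty
2 | 1 | 9 | 40 | 90 | bob | Y2 | 1
80 | 90 | 6 | 8 | 30 | gina | Z2 | 90
80 | 90 | 6 | 8 | 2 | gina | Y1 | 90
80 | 90 | 6 | 8 | 7 | bob | Y1 | 90
2 | 1 | 30 | 5 | 90 | bob | Y2 | 1
After GROUP BY (2 rows):
teams.name | n
bob | 3
gina | 2
After ORDER BY (2 rows):
teams.name | n
bob | 3
gina | 2

== RESULT ==
teams.name | n
bob | 3
gina | 2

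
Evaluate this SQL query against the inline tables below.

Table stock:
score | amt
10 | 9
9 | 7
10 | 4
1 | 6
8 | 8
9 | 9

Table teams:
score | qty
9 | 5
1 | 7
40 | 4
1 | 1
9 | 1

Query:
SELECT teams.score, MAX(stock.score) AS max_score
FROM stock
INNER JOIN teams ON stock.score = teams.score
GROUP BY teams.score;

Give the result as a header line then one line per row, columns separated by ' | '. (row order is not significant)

After JOIN teams (6 rows):
stock.score | stock.amt | teams.score | teams.qty
9 | 7 | 9 | 5
9 | 7 | 9 | 1
1 | 6 | 1 | 7
1 | 6 | 1 | 1
9 | 9 | 9 | 5
9 | 9 | 9 | 1
After GROUP BY (2 rows):
teams.score | max_score
9 | 9
1 | 1

== RESULT ==
teams.score | max_score
9 | 9
1 | 1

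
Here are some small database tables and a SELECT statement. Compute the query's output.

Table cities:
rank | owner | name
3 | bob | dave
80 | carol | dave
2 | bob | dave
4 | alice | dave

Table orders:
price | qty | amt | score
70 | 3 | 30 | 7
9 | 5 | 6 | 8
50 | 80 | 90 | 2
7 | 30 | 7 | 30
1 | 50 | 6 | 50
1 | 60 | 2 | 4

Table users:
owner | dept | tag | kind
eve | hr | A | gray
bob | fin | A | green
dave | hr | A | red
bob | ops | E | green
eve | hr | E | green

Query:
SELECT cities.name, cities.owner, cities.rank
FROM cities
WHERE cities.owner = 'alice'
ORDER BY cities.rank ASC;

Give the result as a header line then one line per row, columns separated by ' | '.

== RESULT ==
cities.name | cities.owner | cities.rank
dave | alice | 4

Derivation:
After WHERE (1 rows):
cities.rank | cities.owner | cities.name
4 | alice | dave
After SELECT (1 rows):
cities.name | cities.owner | cities.rank
dave | alice | 4
After ORDER BY (1 rows):
cities.name | cities.owner | cities.rank
dave | alice | 4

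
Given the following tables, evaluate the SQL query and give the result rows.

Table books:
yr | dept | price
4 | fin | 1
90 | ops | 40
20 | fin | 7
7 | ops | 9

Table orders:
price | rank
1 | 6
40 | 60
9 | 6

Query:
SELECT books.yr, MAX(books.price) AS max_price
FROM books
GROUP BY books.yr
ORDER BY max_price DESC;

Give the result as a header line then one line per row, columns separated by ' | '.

== RESULT ==
books.yr | max_price
90 | 40
7 | 9
20 | 7
4 | 1

Derivation:
After GROUP BY (4 rows):
books.yr | max_price
4 | 1
90 | 40
20 | 7
7 | 9
After ORDER BY (4 rows):
books.yr | max_price
90 | 40
7 | 9
20 | 7
4 | 1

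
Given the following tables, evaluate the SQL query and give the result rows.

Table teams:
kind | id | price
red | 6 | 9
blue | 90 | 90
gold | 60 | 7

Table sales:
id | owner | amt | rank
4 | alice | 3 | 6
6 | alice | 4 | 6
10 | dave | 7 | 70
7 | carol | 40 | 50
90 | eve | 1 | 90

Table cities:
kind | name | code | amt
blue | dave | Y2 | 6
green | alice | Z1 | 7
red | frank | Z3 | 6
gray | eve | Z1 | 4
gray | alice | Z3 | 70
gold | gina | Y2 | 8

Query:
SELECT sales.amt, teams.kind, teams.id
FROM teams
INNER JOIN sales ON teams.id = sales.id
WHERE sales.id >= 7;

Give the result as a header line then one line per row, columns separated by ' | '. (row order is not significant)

After JOIN sales (2 rows):
teams.kind | teams.id | teams.price | sales.id | sales.owner | sales.amt | sales.rank
red | 6 | 9 | 6 | alice | 4 | 6
blue | 90 | 90 | 90 | eve | 1 | 90
After WHERE (1 rows):
teams.kind | teams.id | teams.price | sales.id | sales.owner | sales.amt | sales.rank
blue | 90 | 90 | 90 | eve | 1 | 90
After SELECT (1 rows):
sales.amt | teams.kind | teams.id
1 | blue | 90

== RESULT ==
sales.amt | teams.kind | teams.id
1 | blue | 90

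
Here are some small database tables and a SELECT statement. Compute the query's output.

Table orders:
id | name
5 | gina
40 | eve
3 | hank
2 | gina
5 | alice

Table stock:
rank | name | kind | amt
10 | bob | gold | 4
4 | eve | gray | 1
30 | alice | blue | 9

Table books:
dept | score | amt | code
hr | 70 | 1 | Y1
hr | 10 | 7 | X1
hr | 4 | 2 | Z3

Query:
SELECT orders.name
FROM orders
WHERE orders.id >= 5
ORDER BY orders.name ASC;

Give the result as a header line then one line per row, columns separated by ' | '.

== RESULT ==
orders.name
alice
eve
gina

Derivation:
After WHERE (3 rows):
orders.id | orders.name
5 | gina
40 | eve
5 | alice
After SELECT (3 rows):
orders.name
gina
eve
alice
After ORDER BY (3 rows):
orders.name
alice
eve
gina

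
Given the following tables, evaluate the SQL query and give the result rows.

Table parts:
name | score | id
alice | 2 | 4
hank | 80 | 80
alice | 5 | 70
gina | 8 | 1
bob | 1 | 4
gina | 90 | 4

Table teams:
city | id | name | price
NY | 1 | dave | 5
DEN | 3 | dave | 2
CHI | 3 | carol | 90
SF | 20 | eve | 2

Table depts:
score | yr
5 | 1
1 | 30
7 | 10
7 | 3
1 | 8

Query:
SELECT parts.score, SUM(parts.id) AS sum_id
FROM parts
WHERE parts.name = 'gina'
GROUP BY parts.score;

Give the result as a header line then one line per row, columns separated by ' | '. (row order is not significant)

After WHERE (2 rows):
parts.name | parts.score | parts.id
gina | 8 | 1
gina | 90 | 4
After GROUP BY (2 rows):
parts.score | sum_id
8 | 1
90 | 4

== RESULT ==
parts.score | sum_id
8 | 1
90 | 4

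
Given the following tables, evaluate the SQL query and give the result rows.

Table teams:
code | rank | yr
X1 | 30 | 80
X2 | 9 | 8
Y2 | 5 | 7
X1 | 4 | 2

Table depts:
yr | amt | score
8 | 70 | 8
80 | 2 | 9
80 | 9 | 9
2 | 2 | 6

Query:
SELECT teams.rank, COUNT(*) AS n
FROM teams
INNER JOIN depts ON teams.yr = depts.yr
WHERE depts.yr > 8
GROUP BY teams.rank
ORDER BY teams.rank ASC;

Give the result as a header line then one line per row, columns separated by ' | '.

== RESULT ==
teams.rank | n
30 | 2

Derivation:
After JOIN depts (4 rows):
teams.code | teams.rank | teams.yr | depts.yr | depts.amt | depts.score
X1 | 30 | 80 | 80 | 2 | 9
X1 | 30 | 80 | 80 | 9 | 9
X2 | 9 | 8 | 8 | 70 | 8
X1 | 4 | 2 | 2 | 2 | 6
After WHERE (2 rows):
teams.code | teams.rank | teams.yr | depts.yr | depts.amt | depts.score
X1 | 30 | 80 | 80 | 2 | 9
X1 | 30 | 80 | 80 | 9 | 9
After GROUP BY (1 rows):
teams.rank | n
30 | 2
After ORDER BY (1 rows):
teams.rank | n
30 | 2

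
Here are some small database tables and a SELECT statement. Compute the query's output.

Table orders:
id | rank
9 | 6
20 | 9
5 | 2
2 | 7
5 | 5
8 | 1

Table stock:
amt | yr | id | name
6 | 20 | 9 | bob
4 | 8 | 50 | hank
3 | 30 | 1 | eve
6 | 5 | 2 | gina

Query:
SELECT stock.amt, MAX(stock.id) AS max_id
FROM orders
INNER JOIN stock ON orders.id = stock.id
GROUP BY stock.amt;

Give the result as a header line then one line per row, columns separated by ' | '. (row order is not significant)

== RESULT ==
stock.amt | max_id
6 | 9

Derivation:
After JOIN stock (2 rows):
orders.id | orders.rank | stock.amt | stock.yr | stock.id | stock.name
9 | 6 | 6 | 20 | 9 | bob
2 | 7 | 6 | 5 | 2 | gina
After GROUP BY (1 rows):
stock.amt | max_id
6 | 9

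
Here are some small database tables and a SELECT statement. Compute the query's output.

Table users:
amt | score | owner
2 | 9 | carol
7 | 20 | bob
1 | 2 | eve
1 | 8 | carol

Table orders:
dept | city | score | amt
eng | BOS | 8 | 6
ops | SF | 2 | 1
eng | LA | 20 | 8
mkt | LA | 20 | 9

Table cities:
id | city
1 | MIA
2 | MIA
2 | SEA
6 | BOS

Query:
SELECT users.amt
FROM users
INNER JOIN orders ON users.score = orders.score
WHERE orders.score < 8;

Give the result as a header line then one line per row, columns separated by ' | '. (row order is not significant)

== RESULT ==
users.amt
1

Derivation:
After JOIN orders (4 rows):
users.amt | users.score | users.owner | orders.dept | orders.city | orders.score | orders.amt
7 | 20 | bob | eng | LA | 20 | 8
7 | 20 | bob | mkt | LA | 20 | 9
1 | 2 | eve | ops | SF | 2 | 1
1 | 8 | carol | eng | BOS | 8 | 6
After WHERE (1 rows):
users.amt | users.score | users.owner | orders.dept | orders.city | orders.score | orders.amt
1 | 2 | eve | ops | SF | 2 | 1
After SELECT (1 rows):
users.amt
1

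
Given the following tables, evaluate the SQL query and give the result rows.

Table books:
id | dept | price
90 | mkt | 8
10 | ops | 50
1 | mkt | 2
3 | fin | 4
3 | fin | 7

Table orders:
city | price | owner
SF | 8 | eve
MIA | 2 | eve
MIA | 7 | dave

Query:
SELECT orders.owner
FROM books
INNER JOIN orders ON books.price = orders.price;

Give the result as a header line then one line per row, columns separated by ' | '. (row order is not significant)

After JOIN orders (3 rows):
books.id | books.dept | books.price | orders.city | orders.price | orders.owner
90 | mkt | 8 | SF | 8 | eve
1 | mkt | 2 | MIA | 2 | eve
3 | fin | 7 | MIA | 7 | dave
After SELECT (3 rows):
orders.owner
eve
eve
dave

== RESULT ==
orders.owner
eve
eve
dave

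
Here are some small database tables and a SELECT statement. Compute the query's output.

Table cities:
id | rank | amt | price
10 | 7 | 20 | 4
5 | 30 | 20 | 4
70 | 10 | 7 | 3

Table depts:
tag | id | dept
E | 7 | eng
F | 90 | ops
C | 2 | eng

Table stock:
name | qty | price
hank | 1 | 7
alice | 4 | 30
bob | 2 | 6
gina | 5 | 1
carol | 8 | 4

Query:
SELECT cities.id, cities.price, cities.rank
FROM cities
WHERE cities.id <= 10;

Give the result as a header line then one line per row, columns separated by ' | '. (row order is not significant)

== RESULT ==
cities.id | cities.price | cities.rank
10 | 4 | 7
5 | 4 | 30

Derivation:
After WHERE (2 rows):
cities.id | cities.rank | cities.amt | cities.price
10 | 7 | 20 | 4
5 | 30 | 20 | 4
After SELECT (2 rows):
cities.id | cities.price | cities.rank
10 | 4 | 7
5 | 4 | 30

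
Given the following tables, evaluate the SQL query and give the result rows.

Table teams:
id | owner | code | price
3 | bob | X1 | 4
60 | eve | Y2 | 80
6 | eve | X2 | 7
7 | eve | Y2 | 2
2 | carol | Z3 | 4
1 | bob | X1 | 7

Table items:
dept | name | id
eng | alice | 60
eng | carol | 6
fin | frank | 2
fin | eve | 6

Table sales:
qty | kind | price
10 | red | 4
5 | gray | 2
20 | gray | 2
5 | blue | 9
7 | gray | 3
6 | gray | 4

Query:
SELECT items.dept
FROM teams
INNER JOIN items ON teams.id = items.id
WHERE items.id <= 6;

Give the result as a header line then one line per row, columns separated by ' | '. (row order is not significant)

== RESULT ==
items.dept
eng
fin
fin

Derivation:
After JOIN items (4 rows):
teams.id | teams.owner | teams.code | teams.price | items.dept | items.name | items.id
60 | eve | Y2 | 80 | eng | alice | 60
6 | eve | X2 | 7 | eng | carol | 6
6 | eve | X2 | 7 | fin | eve | 6
2 | carol | Z3 | 4 | fin | frank | 2
After WHERE (3 rows):
teams.id | teams.owner | teams.code | teams.price | items.dept | items.name | items.id
6 | eve | X2 | 7 | eng | carol | 6
6 | eve | X2 | 7 | fin | eve | 6
2 | carol | Z3 | 4 | fin | frank | 2
After SELECT (3 rows):
items.dept
eng
fin
fin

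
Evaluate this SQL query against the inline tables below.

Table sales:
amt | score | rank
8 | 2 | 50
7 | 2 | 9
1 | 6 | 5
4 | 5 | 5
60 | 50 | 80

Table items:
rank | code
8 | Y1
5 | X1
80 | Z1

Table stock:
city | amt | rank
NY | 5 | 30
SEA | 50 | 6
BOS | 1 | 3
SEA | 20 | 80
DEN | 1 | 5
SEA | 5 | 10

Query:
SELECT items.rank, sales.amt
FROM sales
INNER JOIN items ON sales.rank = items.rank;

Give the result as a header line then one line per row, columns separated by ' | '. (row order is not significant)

After JOIN items (3 rows):
sales.amt | sales.score | sales.rank | items.rank | items.code
1 | 6 | 5 | 5 | X1
4 | 5 | 5 | 5 | X1
60 | 50 | 80 | 80 | Z1
After SELECT (3 rows):
items.rank | sales.amt
5 | 1
5 | 4
80 | 60

== RESULT ==
items.rank | sales.amt
5 | 1
5 | 4
80 | 60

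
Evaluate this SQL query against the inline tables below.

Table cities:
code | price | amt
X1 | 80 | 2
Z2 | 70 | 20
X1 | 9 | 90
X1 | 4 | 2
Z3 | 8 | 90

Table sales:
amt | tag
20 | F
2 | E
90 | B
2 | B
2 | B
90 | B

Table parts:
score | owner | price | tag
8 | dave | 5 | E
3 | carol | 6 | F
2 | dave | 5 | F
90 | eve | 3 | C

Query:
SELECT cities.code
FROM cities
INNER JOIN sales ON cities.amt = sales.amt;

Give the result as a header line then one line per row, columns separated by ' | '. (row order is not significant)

After JOIN sales (11 rows):
cities.code | cities.price | cities.amt | sales.amt | sales.tag
X1 | 80 | 2 | 2 | E
X1 | 80 | 2 | 2 | B
X1 | 80 | 2 | 2 | B
Z2 | 70 | 20 | 20 | F
X1 | 9 | 90 | 90 | B
X1 | 9 | 90 | 90 | B
X1 | 4 | 2 | 2 | E
X1 | 4 | 2 | 2 | B
X1 | 4 | 2 | 2 | B
Z3 | 8 | 90 | 90 | B
Z3 | 8 | 90 | 90 | B
After SELECT (11 rows):
cities.code
X1
X1
X1
Z2
X1
X1
X1
X1
X1
Z3
Z3

== RESULT ==
cities.code
X1
X1
X1
Z2
X1
X1
X1
X1
X1
Z3
Z3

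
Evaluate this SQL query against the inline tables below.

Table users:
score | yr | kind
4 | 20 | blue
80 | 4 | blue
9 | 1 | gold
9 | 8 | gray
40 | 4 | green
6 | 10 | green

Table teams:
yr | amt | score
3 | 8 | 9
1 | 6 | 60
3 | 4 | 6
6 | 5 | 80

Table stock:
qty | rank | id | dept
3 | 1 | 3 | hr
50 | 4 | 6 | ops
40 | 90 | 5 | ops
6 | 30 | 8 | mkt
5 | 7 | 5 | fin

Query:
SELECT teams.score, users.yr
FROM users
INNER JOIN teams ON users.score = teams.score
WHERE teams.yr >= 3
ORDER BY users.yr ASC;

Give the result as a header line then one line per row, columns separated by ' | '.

After JOIN teams (4 rows):
users.score | users.yr | users.kind | teams.yr | teams.amt | teams.score
80 | 4 | blue | 6 | 5 | 80
9 | 1 | gold | 3 | 8 | 9
9 | 8 | gray | 3 | 8 | 9
6 | 10 | green | 3 | 4 | 6
After WHERE (4 rows):
users.score | users.yr | users.kind | teams.yr | teams.amt | teams.score
80 | 4 | blue | 6 | 5 | 80
9 | 1 | gold | 3 | 8 | 9
9 | 8 | gray | 3 | 8 | 9
6 | 10 | green | 3 | 4 | 6
After SELECT (4 rows):
teams.score | users.yr
80 | 4
9 | 1
9 | 8
6 | 10
After ORDER BY (4 rows):
teams.score | users.yr
9 | 1
80 | 4
9 | 8
6 | 10

== RESULT ==
teams.score | users.yr
9 | 1
80 | 4
9 | 8
6 | 10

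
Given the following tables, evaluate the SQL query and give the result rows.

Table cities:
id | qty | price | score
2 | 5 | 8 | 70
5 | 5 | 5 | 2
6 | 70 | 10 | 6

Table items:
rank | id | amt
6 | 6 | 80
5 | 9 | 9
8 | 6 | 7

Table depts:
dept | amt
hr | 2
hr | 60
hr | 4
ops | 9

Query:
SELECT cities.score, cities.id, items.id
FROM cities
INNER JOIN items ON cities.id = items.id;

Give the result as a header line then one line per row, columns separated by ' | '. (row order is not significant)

== RESULT ==
cities.score | cities.id | items.id
6 | 6 | 6
6 | 6 | 6

Derivation:
After JOIN items (2 rows):
cities.id | cities.qty | cities.price | cities.score | items.rank | items.id | items.amt
6 | 70 | 10 | 6 | 6 | 6 | 80
6 | 70 | 10 | 6 | 8 | 6 | 7
After SELECT (2 rows):
cities.score | cities.id | items.id
6 | 6 | 6
6 | 6 | 6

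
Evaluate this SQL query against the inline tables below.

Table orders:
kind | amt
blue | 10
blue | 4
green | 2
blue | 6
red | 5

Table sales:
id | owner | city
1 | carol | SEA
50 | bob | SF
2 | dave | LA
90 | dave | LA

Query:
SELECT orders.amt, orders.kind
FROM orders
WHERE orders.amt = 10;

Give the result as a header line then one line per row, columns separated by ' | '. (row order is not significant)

After WHERE (1 rows):
orders.kind | orders.amt
blue | 10
After SELECT (1 rows):
orders.amt | orders.kind
10 | blue

== RESULT ==
orders.amt | orders.kind
10 | blue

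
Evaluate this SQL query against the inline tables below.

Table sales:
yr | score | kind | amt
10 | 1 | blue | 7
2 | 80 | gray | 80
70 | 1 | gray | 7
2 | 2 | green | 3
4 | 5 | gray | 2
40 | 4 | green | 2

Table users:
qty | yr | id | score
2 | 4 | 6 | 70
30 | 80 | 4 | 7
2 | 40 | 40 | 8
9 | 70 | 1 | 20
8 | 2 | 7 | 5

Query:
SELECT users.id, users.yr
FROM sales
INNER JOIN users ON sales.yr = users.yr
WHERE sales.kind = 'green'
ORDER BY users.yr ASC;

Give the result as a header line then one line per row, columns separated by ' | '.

After JOIN users (5 rows):
sales.yr | sales.score | sales.kind | sales.amt | users.qty | users.yr | users.id | users.score
2 | 80 | gray | 80 | 8 | 2 | 7 | 5
70 | 1 | gray | 7 | 9 | 70 | 1 | 20
2 | 2 | green | 3 | 8 | 2 | 7 | 5
4 | 5 | gray | 2 | 2 | 4 | 6 | 70
40 | 4 | green | 2 | 2 | 40 | 40 | 8
After WHERE (2 rows):
sales.yr | sales.score | sales.kind | sales.amt | users.qty | users.yr | users.id | users.score
2 | 2 | green | 3 | 8 | 2 | 7 | 5
40 | 4 | green | 2 | 2 | 40 | 40 | 8
After SELECT (2 rows):
users.id | users.yr
7 | 2
40 | 40
After ORDER BY (2 rows):
users.id | users.yr
7 | 2
40 | 40

== RESULT ==
users.id | users.yr
7 | 2
40 | 40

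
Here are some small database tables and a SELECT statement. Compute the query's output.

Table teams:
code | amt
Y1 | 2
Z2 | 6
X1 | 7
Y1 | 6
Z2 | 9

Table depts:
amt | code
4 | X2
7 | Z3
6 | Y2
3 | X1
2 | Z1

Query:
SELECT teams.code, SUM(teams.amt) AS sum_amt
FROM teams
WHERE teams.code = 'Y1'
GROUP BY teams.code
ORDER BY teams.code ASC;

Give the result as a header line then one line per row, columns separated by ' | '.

After WHERE (2 rows):
teams.code | teams.amt
Y1 | 2
Y1 | 6
After GROUP BY (1 rows):
teams.code | sum_amt
Y1 | 8
After ORDER BY (1 rows):
teams.code | sum_amt
Y1 | 8

== RESULT ==
teams.code | sum_amt
Y1 | 8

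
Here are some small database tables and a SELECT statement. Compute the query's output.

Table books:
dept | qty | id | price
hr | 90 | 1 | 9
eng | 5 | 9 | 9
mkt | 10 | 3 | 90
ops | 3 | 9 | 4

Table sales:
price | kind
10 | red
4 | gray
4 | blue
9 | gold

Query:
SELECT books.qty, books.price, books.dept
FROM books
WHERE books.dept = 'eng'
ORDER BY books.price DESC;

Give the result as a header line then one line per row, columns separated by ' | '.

== RESULT ==
books.qty | books.price | books.dept
5 | 9 | eng

Derivation:
After WHERE (1 rows):
books.dept | books.qty | books.id | books.price
eng | 5 | 9 | 9
After SELECT (1 rows):
books.qty | books.price | books.dept
5 | 9 | eng
After ORDER BY (1 rows):
books.qty | books.price | books.dept
5 | 9 | eng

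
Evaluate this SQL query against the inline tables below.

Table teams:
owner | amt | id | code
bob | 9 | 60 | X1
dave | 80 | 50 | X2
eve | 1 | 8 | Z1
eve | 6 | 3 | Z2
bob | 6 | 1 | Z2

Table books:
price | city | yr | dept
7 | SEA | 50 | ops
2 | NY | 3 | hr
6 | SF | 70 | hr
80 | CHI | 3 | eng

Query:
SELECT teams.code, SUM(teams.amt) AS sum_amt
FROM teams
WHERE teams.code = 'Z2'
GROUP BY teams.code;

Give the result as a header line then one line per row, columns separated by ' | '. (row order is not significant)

After WHERE (2 rows):
teams.owner | teams.amt | teams.id | teams.code
eve | 6 | 3 | Z2
bob | 6 | 1 | Z2
After GROUP BY (1 rows):
teams.code | sum_amt
Z2 | 12

== RESULT ==
teams.code | sum_amt
Z2 | 12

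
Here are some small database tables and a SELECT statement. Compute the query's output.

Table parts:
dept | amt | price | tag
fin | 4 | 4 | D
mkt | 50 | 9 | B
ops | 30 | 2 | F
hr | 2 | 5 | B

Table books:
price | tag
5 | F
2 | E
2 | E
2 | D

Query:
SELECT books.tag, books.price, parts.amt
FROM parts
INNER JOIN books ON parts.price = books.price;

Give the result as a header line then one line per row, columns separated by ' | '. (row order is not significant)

After JOIN books (4 rows):
parts.dept | parts.amt | parts.price | parts.tag | books.price | books.tag
ops | 30 | 2 | F | 2 | E
ops | 30 | 2 | F | 2 | E
ops | 30 | 2 | F | 2 | D
hr | 2 | 5 | B | 5 | F
After SELECT (4 rows):
books.tag | books.price | parts.amt
E | 2 | 30
E | 2 | 30
D | 2 | 30
F | 5 | 2

== RESULT ==
books.tag | books.price | parts.amt
E | 2 | 30
E | 2 | 30
D | 2 | 30
F | 5 | 2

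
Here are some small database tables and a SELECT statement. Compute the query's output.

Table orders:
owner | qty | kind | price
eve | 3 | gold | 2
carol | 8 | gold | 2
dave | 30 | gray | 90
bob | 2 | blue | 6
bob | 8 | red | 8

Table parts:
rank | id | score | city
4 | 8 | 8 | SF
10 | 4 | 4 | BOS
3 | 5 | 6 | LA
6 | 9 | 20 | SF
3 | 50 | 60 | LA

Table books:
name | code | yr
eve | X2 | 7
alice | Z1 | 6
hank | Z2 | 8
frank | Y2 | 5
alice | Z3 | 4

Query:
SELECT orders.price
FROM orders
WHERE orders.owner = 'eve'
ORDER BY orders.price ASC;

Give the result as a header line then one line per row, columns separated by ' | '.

After WHERE (1 rows):
orders.owner | orders.qty | orders.kind | orders.price
eve | 3 | gold | 2
After SELECT (1 rows):
orders.price
2
After ORDER BY (1 rows):
orders.price
2

== RESULT ==
orders.price
2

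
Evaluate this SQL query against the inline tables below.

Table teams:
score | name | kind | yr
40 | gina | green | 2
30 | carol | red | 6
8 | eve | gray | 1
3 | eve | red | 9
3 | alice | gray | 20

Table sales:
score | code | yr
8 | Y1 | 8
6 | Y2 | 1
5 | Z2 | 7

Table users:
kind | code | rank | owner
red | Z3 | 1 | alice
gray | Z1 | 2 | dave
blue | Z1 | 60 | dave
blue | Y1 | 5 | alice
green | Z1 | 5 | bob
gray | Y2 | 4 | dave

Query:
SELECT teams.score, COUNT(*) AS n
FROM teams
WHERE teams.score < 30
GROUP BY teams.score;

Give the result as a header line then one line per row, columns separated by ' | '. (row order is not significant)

After WHERE (3 rows):
teams.score | teams.name | teams.kind | teams.yr
8 | eve | gray | 1
3 | eve | red | 9
3 | alice | gray | 20
After GROUP BY (2 rows):
teams.score | n
8 | 1
3 | 2

== RESULT ==
teams.score | n
8 | 1
3 | 2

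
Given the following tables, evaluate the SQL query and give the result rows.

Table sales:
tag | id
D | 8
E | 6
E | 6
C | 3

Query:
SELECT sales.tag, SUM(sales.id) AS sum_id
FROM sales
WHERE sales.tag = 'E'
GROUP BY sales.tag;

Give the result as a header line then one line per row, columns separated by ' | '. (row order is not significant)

== RESULT ==
sales.tag | sum_id
E | 12

Derivation:
After WHERE (2 rows):
sales.tag | sales.id
E | 6
E | 6
After GROUP BY (1 rows):
sales.tag | sum_id
E | 12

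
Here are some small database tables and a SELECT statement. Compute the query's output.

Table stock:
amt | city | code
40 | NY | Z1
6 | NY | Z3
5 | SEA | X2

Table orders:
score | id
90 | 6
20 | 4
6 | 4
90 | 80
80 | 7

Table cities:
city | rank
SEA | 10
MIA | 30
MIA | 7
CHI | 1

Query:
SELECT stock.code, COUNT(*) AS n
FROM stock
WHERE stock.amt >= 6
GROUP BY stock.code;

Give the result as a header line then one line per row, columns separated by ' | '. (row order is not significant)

== RESULT ==
stock.code | n
Z1 | 1
Z3 | 1

Derivation:
After WHERE (2 rows):
stock.amt | stock.city | stock.code
40 | NY | Z1
6 | NY | Z3
After GROUP BY (2 rows):
stock.code | n
Z1 | 1
Z3 | 1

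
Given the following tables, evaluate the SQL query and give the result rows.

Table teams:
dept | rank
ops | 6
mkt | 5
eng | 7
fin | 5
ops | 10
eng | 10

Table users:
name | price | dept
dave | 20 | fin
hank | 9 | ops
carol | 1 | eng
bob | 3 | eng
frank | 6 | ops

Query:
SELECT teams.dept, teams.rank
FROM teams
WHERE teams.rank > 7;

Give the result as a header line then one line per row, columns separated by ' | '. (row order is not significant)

After WHERE (2 rows):
teams.dept | teams.rank
ops | 10
eng | 10
After SELECT (2 rows):
teams.dept | teams.rank
ops | 10
eng | 10

== RESULT ==
teams.dept | teams.rank
ops | 10
eng | 10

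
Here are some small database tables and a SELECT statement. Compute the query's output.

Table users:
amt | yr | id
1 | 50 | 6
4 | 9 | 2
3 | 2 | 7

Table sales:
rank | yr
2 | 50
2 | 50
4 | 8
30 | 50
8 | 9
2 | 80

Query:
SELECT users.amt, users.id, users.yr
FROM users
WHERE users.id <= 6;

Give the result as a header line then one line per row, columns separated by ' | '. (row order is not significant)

After WHERE (2 rows):
users.amt | users.yr | users.id
1 | 50 | 6
4 | 9 | 2
After SELECT (2 rows):
users.amt | users.id | users.yr
1 | 6 | 50
4 | 2 | 9

== RESULT ==
users.amt | users.id | users.yr
1 | 6 | 50
4 | 2 | 9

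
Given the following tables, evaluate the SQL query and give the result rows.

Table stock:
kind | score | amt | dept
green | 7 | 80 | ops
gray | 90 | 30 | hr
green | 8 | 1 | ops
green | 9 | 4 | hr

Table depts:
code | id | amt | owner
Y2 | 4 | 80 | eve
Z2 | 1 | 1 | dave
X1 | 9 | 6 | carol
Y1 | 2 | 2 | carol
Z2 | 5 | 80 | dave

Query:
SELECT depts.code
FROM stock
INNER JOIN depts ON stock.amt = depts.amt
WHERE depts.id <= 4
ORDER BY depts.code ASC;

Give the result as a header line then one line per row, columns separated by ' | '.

== RESULT ==
depts.code
Y2
Z2

Derivation:
After JOIN depts (3 rows):
stock.kind | stock.score | stock.amt | stock.dept | depts.code | depts.id | depts.amt | depts.owner
green | 7 | 80 | ops | Y2 | 4 | 80 | eve
green | 7 | 80 | ops | Z2 | 5 | 80 | dave
green | 8 | 1 | ops | Z2 | 1 | 1 | dave
After WHERE (2 rows):
stock.kind | stock.score | stock.amt | stock.dept | depts.code | depts.id | depts.amt | depts.owner
green | 7 | 80 | ops | Y2 | 4 | 80 | eve
green | 8 | 1 | ops | Z2 | 1 | 1 | dave
After SELECT (2 rows):
depts.code
Y2
Z2
After ORDER BY (2 rows):
depts.code
Y2
Z2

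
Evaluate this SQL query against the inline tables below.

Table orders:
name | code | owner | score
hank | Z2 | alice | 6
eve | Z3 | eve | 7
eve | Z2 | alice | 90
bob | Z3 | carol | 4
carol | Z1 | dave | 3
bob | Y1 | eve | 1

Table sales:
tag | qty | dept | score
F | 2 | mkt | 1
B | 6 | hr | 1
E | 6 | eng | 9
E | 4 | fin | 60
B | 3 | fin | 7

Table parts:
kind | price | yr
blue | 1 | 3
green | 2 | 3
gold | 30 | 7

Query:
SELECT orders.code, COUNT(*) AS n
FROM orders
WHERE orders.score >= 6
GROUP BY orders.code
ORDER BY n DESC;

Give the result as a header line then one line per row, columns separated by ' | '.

After WHERE (3 rows):
orders.name | orders.code | orders.owner | orders.score
hank | Z2 | alice | 6
eve | Z3 | eve | 7
eve | Z2 | alice | 90
After GROUP BY (2 rows):
orders.code | n
Z2 | 2
Z3 | 1
After ORDER BY (2 rows):
orders.code | n
Z2 | 2
Z3 | 1

== RESULT ==
orders.code | n
Z2 | 2
Z3 | 1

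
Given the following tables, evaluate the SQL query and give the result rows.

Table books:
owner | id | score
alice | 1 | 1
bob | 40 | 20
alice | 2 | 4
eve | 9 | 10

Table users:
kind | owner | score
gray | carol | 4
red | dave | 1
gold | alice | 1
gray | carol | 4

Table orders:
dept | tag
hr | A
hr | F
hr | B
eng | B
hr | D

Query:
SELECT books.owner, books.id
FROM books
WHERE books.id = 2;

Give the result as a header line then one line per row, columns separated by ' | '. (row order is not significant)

== RESULT ==
books.owner | books.id
alice | 2

Derivation:
After WHERE (1 rows):
books.owner | books.id | books.score
alice | 2 | 4
After SELECT (1 rows):
books.owner | books.id
alice | 2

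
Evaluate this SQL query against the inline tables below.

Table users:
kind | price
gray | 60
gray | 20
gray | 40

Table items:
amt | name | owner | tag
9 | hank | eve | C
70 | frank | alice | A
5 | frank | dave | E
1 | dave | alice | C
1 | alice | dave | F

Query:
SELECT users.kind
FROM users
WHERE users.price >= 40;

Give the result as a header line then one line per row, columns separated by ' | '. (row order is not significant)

After WHERE (2 rows):
users.kind | users.price
gray | 60
gray | 40
After SELECT (2 rows):
users.kind
gray
gray

== RESULT ==
users.kind
gray
gray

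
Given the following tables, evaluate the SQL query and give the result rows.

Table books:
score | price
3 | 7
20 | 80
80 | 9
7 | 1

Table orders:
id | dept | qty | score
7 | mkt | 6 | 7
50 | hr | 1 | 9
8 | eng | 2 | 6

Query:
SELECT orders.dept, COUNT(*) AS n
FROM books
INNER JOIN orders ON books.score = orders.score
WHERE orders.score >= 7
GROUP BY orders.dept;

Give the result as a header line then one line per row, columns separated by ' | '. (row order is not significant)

After JOIN orders (1 rows):
books.score | books.price | orders.id | orders.dept | orders.qty | orders.score
7 | 1 | 7 | mkt | 6 | 7
After WHERE (1 rows):
books.score | books.price | orders.id | orders.dept | orders.qty | orders.score
7 | 1 | 7 | mkt | 6 | 7
After GROUP BY (1 rows):
orders.dept | n
mkt | 1

== RESULT ==
orders.dept | n
mkt | 1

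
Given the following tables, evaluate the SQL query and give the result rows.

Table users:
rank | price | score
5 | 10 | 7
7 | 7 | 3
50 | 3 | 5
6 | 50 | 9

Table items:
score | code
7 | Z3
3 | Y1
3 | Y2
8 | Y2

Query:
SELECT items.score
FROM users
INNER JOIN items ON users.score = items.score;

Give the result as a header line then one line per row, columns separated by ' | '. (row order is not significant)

After JOIN items (3 rows):
users.rank | users.price | users.score | items.score | items.code
5 | 10 | 7 | 7 | Z3
7 | 7 | 3 | 3 | Y1
7 | 7 | 3 | 3 | Y2
After SELECT (3 rows):
items.score
7
3
3

== RESULT ==
items.score
7
3
3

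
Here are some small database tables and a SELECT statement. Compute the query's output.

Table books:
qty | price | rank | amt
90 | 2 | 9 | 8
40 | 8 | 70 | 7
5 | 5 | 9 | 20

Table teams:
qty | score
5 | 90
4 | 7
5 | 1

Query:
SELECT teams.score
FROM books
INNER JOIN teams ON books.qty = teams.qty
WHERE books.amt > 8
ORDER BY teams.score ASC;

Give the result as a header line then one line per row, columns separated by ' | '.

After JOIN teams (2 rows):
books.qty | books.price | books.rank | books.amt | teams.qty | teams.score
5 | 5 | 9 | 20 | 5 | 90
5 | 5 | 9 | 20 | 5 | 1
After WHERE (2 rows):
books.qty | books.price | books.rank | books.amt | teams.qty | teams.score
5 | 5 | 9 | 20 | 5 | 90
5 | 5 | 9 | 20 | 5 | 1
After SELECT (2 rows):
teams.score
90
1
After ORDER BY (2 rows):
teams.score
1
90

== RESULT ==
teams.score
1
90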